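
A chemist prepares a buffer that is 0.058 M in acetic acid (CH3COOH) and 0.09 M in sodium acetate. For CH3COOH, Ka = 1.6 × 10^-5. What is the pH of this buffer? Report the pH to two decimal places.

pH = 4.99

pKa = −log(1.6 × 10^-5) = 4.796
Henderson–Hasselbalch: pH = pKa + log([CH3COO-]/[CH3COOH]) = 4.796 + log(0.09/0.058)
pH = 4.796 + (+0.191) = 4.99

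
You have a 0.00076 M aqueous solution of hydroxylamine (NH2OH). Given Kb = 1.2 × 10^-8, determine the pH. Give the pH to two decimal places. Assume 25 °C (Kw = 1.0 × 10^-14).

NH2OH + H2O ⇌ NH3OH+ + OH-
From the ICE table, Kb = x²/(0.00076 − x) = 1.2 × 10^-8.
Since Kb ≪ C₀, x ≈ √(Kb·C₀) = 3.02 × 10^-6 M.
(x/C₀ = 0.4% < 5%, so the approximation holds.)
pOH = −log(3.02 × 10^-6) = 5.52; pH = 14.00 − 5.52 = 8.48

pH = 8.48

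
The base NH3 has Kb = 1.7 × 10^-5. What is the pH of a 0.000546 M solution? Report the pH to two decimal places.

NH3 + H2O ⇌ NH4+ + OH-
Kb = [OH-]²/(0.000546 − [OH-]) = 1.7 × 10^-5
[OH-] is not negligible relative to C₀; solve [OH-]² + 1.7e-05·[OH-] − 9.28e-09 = 0.
[OH-] = [−1.7e-05 + √(1.7e-05² + 3.71e-08)]/2 = 8.82 × 10^-5 M
pOH = −log(8.82 × 10^-5) = 4.05; pH = 14.00 − 4.05 = 9.95

pH = 9.95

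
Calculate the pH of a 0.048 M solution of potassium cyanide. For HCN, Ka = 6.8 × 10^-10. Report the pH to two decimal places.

pH = 10.92

CN- is the conjugate base of the weak acid HCN.
Kb = Kw/Ka = 1.0×10^-14 / 6.8 × 10^-10 = 1.47 × 10^-5
From the ICE table, Kb = x²/(0.048 − x) = 1.47 × 10^-5.
Assume x ≪ 0.048: x ≈ √(1.47 × 10^-5 × 0.048) = 8.40 × 10^-4 M
pOH = 3.08, so pH = 14.00 − pOH = 10.92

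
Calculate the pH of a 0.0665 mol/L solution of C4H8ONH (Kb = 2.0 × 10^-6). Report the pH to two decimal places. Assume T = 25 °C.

pH = 10.56

C4H8ONH + H2O ⇌ C4H8ONH2+ + OH-
Kb = x²/(0.0665 − x) = 2.0 × 10^-6
Neglecting x in the denominator: x = √(2.0 × 10^-6 × 0.0665) = 3.65 × 10^-4 M
(x/C₀ = 0.55% < 5%, so the approximation holds.)
pOH = −log(3.65 × 10^-4) = 3.44; pH = 14.00 − 3.44 = 10.56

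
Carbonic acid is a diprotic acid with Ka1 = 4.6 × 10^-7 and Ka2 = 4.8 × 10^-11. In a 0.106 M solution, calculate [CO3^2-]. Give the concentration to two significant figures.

First ionization gives [H+] ≈ [HCO3-] = 2.21 × 10^-4 M.
Second step: Ka2 = [H+][CO3^2-]/[HCO3-] ≈ [CO3^2-] (since [H+] ≈ [HCO3-]).
So [CO3^2-] ≈ Ka2.

4.8 × 10^-11 M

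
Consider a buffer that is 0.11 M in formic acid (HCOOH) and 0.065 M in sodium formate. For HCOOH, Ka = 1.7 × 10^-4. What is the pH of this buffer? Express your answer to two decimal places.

pH = 3.54

pKa = −log(1.7 × 10^-4) = 3.770
Henderson–Hasselbalch: pH = pKa + log([HCOO-]/[HCOOH]) = 3.770 + log(0.065/0.11)
pH = 3.770 + (-0.228) = 3.54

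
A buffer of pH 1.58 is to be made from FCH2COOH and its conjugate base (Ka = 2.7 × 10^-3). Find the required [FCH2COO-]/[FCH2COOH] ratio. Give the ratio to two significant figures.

pKa = -log(2.7 × 10^-3) = 2.569
pH = pKa + log(r) ⇒ log(r) = 1.58 − 2.569 = -0.989
r = [FCH2COO-]/[FCH2COOH] = 10^(-0.989) = 0.103

ratio = 0.10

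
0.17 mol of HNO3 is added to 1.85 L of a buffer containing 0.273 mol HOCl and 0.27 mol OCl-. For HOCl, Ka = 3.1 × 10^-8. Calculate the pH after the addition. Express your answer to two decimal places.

Added H+ converts OCl- to HOCl: HOCl → 0.443 mol, OCl- → 0.1 mol.
pKa = −log(3.1 × 10^-8) = 7.509
pH = pKa + log([A⁻]/[HA]) = 7.509 + log(0.1/0.443) = 7.509 -0.646

pH = 6.86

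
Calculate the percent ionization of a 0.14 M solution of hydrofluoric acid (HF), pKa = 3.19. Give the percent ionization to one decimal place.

HF ⇌ F- + H+; let x = [H+] at equilibrium.
Ka = 10^(−3.19) = 6.46 × 10^-4
Solve x² + 0.000646x − 9.04e-05 = 0 → x = 9.19 × 10^-3 M
Fraction ionized = 9.19 × 10^-3 / 0.14 = 0.0656 → 6.6%

6.6%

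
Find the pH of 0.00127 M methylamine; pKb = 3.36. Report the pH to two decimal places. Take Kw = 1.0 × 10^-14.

pH = 10.75

CH3NH2 + H2O ⇌ CH3NH3+ + OH-
Kb = 10^(−3.36) = 4.37 × 10^-4
Kb = [OH-]²/(0.00127 − [OH-]) = 4.37 × 10^-4
[OH-] is not negligible relative to C₀; solve [OH-]² + 0.000437·[OH-] − 5.55e-07 = 0.
[OH-] = (−Kb + √(Kb² + 4·Kb·C₀))/2 = 5.58 × 10^-4 M
pOH = −log(5.58 × 10^-4) = 3.25; pH = 14.00 − 3.25 = 10.75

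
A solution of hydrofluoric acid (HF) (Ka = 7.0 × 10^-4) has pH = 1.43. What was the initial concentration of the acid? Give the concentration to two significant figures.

C₀ = 2.0 M

[H+] = 10^(-1.43) = 3.72 × 10^-2 M = x
Ka = x²/(C₀ − x) ⇒ C₀ = x + x²/Ka
C₀ = 3.72 × 10^-2 + (3.72 × 10^-2)²/(7.0 × 10^-4) = 2.01 M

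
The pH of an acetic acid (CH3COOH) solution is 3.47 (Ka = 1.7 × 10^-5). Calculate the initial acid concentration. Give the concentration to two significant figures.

[H+] = 10^(-3.47) = 3.39 × 10^-4 M = x
Ka = x²/(C₀ − x) ⇒ C₀ = x + x²/Ka
C₀ = 3.39 × 10^-4 + (3.39 × 10^-4)²/(1.7 × 10^-5) = 7.10 × 10^-3 M

C₀ = 7.1 × 10^-3 M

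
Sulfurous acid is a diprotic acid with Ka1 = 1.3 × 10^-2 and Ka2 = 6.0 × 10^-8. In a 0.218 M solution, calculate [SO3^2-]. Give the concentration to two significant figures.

First ionization gives [H+] ≈ [HSO3-] = 4.71 × 10^-2 M.
Second step: Ka2 = [H+][SO3^2-]/[HSO3-] ≈ [SO3^2-] (since [H+] ≈ [HSO3-]).
So [SO3^2-] ≈ Ka2.

6.0 × 10^-8 M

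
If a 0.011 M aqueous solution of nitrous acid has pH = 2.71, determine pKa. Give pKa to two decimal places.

[H+] = 10^(-2.71) = 1.95 × 10^-3 M
At equilibrium [HA] = 0.011 − 1.95 × 10^-3 = 9.05 × 10^-3 M
Ka = [H+][A-]/[HA] = (1.95 × 10^-3)² / 9.05 × 10^-3 = 4.20 × 10^-4
pKa = -log(4.20 × 10^-4) = 3.38

pKa = 3.38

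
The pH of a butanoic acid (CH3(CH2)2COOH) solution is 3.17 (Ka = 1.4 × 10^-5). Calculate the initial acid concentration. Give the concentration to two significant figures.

[H+] = 10^(-3.17) = 6.76 × 10^-4 M = x
Ka = x²/(C₀ − x) ⇒ C₀ = x + x²/Ka
C₀ = 6.76 × 10^-4 + (6.76 × 10^-4)²/(1.4 × 10^-5) = 3.33 × 10^-2 M

C₀ = 3.3 × 10^-2 M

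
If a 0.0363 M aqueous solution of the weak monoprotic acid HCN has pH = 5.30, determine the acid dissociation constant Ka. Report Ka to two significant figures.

Ka = 6.9 × 10^-10

[H+] = 10^(-5.30) = 5.01 × 10^-6 M
At equilibrium [HA] = 0.0363 − 5.01 × 10^-6 = 3.63 × 10^-2 M
Ka = [H+][A-]/[HA] = (5.01 × 10^-6)² / 3.63 × 10^-2 = 6.9 × 10^-10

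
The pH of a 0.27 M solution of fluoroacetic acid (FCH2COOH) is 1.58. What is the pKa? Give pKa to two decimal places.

pKa = 2.55

[H+] = 10^(-1.58) = 2.63 × 10^-2 M
At equilibrium [HA] = 0.27 − 2.63 × 10^-2 = 2.44 × 10^-1 M
Ka = [H+][A-]/[HA] = (2.63 × 10^-2)² / 2.44 × 10^-1 = 2.83 × 10^-3
pKa = -log(2.83 × 10^-3) = 2.55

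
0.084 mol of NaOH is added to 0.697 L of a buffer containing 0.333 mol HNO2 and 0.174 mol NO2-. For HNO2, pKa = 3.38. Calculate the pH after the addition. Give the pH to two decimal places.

After neutralization: n(HNO2) = 0.249 mol, n(NO2-) = 0.258 mol.
pH = pKa + log([A⁻]/[HA]) = 3.38 + log(0.258/0.249) = 3.38 +0.015

pH = 3.40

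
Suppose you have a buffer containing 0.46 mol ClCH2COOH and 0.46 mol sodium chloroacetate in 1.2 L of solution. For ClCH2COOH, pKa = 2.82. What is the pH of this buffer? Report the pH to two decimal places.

pH = 2.82

pH = pKa + log([A⁻]/[HA]) = 2.82 + log(0.46/0.46)
pH = 2.82 + (+0.000) = 2.82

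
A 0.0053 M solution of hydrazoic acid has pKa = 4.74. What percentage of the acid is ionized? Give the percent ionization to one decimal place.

5.7%

HN3 ⇌ N3- + H+; let x = [H+] at equilibrium.
Ka = 10^(−4.74) = 1.82 × 10^-5
Solve x² + 1.82e-05x − 9.65e-08 = 0 → x = 3.02 × 10^-4 M
Fraction ionized = 3.02 × 10^-4 / 0.0053 = 0.0570 → 5.7%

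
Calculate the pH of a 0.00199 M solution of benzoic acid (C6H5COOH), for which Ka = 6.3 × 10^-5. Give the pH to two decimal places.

C6H5COOH ⇌ C6H5COO- + H+
Ka = [H+]²/(0.00199 − [H+]) = 6.3 × 10^-5
The 5% rule fails; solving [H+]² + Ka·[H+] − Ka·C₀ = 0 exactly:
[H+] = (−Ka + √(Ka² + 4·Ka·C₀))/2 = 3.24 × 10^-4 M
pH = −log[H+] = −log(3.24 × 10^-4) = 3.49

pH = 3.49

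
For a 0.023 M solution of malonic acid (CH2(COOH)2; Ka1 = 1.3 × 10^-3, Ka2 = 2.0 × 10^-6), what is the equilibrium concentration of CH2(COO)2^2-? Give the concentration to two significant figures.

First ionization gives [H+] ≈ [CH2(COOH)COO-] = 4.86 × 10^-3 M.
Second step: Ka2 = [H+][CH2(COO)2^2-]/[CH2(COOH)COO-] ≈ [CH2(COO)2^2-] (since [H+] ≈ [CH2(COOH)COO-]).
So [CH2(COO)2^2-] ≈ Ka2.

2.0 × 10^-6 M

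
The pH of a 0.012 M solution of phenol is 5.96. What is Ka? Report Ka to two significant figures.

[H+] = 10^(-5.96) = 1.10 × 10^-6 M
At equilibrium [HA] = 0.012 − 1.10 × 10^-6 = 1.20 × 10^-2 M
Ka = [H+][A-]/[HA] = (1.10 × 10^-6)² / 1.20 × 10^-2 = 1.0 × 10^-10

Ka = 1.0 × 10^-10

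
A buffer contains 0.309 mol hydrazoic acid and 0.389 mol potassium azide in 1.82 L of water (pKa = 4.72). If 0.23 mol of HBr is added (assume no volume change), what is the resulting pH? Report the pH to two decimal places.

pH = 4.19

Added H+ converts N3- to HN3: HN3 → 0.539 mol, N3- → 0.159 mol.
pH = pKa + log([A⁻]/[HA]) = 4.72 + log(0.159/0.539) = 4.72 -0.530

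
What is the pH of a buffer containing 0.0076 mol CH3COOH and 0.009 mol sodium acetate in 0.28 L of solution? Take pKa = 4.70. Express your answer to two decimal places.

pH = 4.77

Using pH = pKa + log([base]/[acid]) with [base]/[acid] = 0.009/0.0076:
pH = 4.70 + (+0.073) = 4.77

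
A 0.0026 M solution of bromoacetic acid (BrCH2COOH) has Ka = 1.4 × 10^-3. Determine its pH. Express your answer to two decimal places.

BrCH2COOH ⇌ BrCH2COO- + H+
Ka = [H+]²/(0.0026 − [H+]) = 1.4 × 10^-3
Here C₀/Ka ≈ 1.86, so the small-[H+] approximation fails. Use the quadratic:
[H+] = (−Ka + √(Ka² + 4·Ka·C₀))/2 = 1.33 × 10^-3 M
pH = −log[H+] = −log(1.33 × 10^-3) = 2.88

pH = 2.88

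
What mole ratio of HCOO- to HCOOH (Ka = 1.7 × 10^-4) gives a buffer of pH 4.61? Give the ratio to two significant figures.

pKa = -log(1.7 × 10^-4) = 3.770
pH = pKa + log(r) ⇒ log(r) = 4.61 − 3.770 = +0.840
r = [HCOO-]/[HCOOH] = 10^(+0.840) = 6.92

ratio = 6.9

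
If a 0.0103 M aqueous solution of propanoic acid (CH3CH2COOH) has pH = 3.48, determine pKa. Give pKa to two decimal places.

[H+] = 10^(-3.48) = 3.31 × 10^-4 M
At equilibrium [HA] = 0.0103 − 3.31 × 10^-4 = 9.97 × 10^-3 M
Ka = [H+][A-]/[HA] = (3.31 × 10^-4)² / 9.97 × 10^-3 = 1.10 × 10^-5
pKa = -log(1.10 × 10^-5) = 4.96

pKa = 4.96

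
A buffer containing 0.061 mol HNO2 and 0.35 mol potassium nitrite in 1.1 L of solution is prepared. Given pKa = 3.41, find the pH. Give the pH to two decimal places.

Using pH = pKa + log([base]/[acid]) with [base]/[acid] = 0.35/0.061:
pH = 3.41 + (+0.759) = 4.17

pH = 4.17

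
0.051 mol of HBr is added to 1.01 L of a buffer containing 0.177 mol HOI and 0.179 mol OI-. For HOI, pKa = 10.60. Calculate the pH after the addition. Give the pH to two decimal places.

After neutralization: n(HOI) = 0.228 mol, n(OI-) = 0.128 mol.
pH = pKa + log(n_OI-/n_HOI) = 10.60 + log(0.128/0.228) = 10.60 + (-0.251)

pH = 10.35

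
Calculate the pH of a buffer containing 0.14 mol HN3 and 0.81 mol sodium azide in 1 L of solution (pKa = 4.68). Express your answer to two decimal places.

Henderson–Hasselbalch: pH = pKa + log([N3-]/[HN3]) = 4.68 + log(0.81/0.14)
pH = 4.68 + (+0.762) = 5.44

pH = 5.44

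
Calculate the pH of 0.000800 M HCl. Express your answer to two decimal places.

HCl is a strong acid and dissociates completely, so [H+] = 0.000800 M.
pH = -log(0.0008) = 3.10

pH = 3.10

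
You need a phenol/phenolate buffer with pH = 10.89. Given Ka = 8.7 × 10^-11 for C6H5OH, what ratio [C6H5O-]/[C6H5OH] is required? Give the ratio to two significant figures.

ratio = 6.8

pKa = -log(8.7 × 10^-11) = 10.060
pH = pKa + log(r) ⇒ log(r) = 10.89 − 10.060 = +0.830
r = [C6H5O-]/[C6H5OH] = 10^(+0.830) = 6.76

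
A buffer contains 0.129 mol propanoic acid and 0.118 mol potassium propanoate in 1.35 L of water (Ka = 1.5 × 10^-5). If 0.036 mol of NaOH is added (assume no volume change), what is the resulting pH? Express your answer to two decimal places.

After neutralization: n(CH3CH2COOH) = 0.093 mol, n(CH3CH2COO-) = 0.154 mol.
pKa = −log(1.5 × 10^-5) = 4.824
pH = pKa + log([A⁻]/[HA]) = 4.824 + log(0.154/0.093) = 4.824 +0.219

pH = 5.04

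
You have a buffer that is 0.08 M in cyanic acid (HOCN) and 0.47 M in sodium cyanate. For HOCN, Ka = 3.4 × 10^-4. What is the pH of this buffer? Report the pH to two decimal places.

pKa = −log(3.4 × 10^-4) = 3.469
pH = pKa + log([A⁻]/[HA]) = 3.469 + log(0.47/0.08)
pH = 3.469 + (+0.769) = 4.24

pH = 4.24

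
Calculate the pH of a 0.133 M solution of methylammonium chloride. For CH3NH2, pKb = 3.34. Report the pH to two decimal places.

CH3NH3+ is the conjugate acid of the weak base CH3NH2.
Kb = 10^(−3.34) = 4.57 × 10^-4
Ka = Kw/Kb = 1.0×10^-14 / 4.57 × 10^-4 = 2.19 × 10^-11
Ka = x²/(0.133 − x) = 2.19 × 10^-11
Since Ka ≪ C₀, x ≈ √(Ka·C₀) = 1.71 × 10^-6 M.
pH = −log(1.71 × 10^-6) = 5.77

pH = 5.77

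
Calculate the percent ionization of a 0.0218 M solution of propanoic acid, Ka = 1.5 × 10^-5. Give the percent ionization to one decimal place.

CH3CH2COOH ⇌ CH3CH2COO- + H+; let x = [H+] at equilibrium.
x ≈ √(Ka·C₀) = √(1.5 × 10^-5 × 0.0218) = 5.72 × 10^-4 M
% ionization = x/C₀ × 100% = 5.72 × 10^-4/0.0218 × 100% = 2.6%

2.6%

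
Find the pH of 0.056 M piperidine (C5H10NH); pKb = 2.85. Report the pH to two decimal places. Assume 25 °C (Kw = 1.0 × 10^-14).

pH = 11.91

C5H10NH + H2O ⇌ C5H10NH2+ + OH-
Kb = 10^(−2.85) = 1.41 × 10^-3
Kb = x²/(0.056 − x) = 1.41 × 10^-3
Here C₀/Kb ≈ 39.7, so the small-x approximation fails. Use the quadratic:
x = (−Kb + √(Kb² + 4·Kb·C₀))/2 = 8.21 × 10^-3 M
pOH = −log(8.21 × 10^-3) = 2.09; pH = 14.00 − 2.09 = 11.91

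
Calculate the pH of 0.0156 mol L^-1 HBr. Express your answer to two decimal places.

pH = 1.81

HBr is a strong acid and dissociates completely, so [H+] = 0.0156 M.
pH = -log(0.0156) = 1.81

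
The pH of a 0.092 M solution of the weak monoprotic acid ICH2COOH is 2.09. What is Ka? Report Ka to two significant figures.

Ka = 7.9 × 10^-4

[H+] = 10^(-2.09) = 8.13 × 10^-3 M
At equilibrium [HA] = 0.092 − 8.13 × 10^-3 = 8.39 × 10^-2 M
Ka = [H+][A-]/[HA] = (8.13 × 10^-3)² / 8.39 × 10^-2 = 7.9 × 10^-4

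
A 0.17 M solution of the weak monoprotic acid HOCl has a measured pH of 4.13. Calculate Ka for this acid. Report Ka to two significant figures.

Ka = 3.2 × 10^-8

[H+] = 10^(-4.13) = 7.41 × 10^-5 M
At equilibrium [HA] = 0.17 − 7.41 × 10^-5 = 1.70 × 10^-1 M
Ka = [H+][A-]/[HA] = (7.41 × 10^-5)² / 1.70 × 10^-1 = 3.2 × 10^-8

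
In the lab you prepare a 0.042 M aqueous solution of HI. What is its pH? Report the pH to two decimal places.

pH = 1.38

HI is a strong acid and dissociates completely, so [H+] = 0.042 M.
pH = -log(0.042) = 1.38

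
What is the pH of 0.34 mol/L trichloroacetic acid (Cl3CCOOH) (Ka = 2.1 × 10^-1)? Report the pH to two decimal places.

pH = 0.74

Cl3CCOOH ⇌ Cl3CCOO- + H+
From the ICE table, Ka = x²/(0.34 − x) = 2.1 × 10^-1.
The 5% rule fails; solving x² + Ka·x − Ka·C₀ = 0 exactly:
x = (−Ka + √(Ka² + 4·Ka·C₀))/2 = 1.82 × 10^-1 M
pH = −log(1.82 × 10^-1) = 0.74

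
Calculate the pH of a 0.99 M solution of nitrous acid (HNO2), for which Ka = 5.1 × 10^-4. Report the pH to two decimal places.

pH = 1.65

HNO2 ⇌ NO2- + H+
Let x = [H+] at equilibrium. Ka = x²/(0.99 − x).
Neglecting x in the denominator: x = √(5.1 × 10^-4 × 0.99) = 2.25 × 10^-2 M
(x/C₀ = 2.3% < 5%, so the approximation holds.)
pH = −log(2.25 × 10^-2) = 1.65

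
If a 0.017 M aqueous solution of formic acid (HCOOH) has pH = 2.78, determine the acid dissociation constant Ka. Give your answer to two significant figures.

[H+] = 10^(-2.78) = 1.66 × 10^-3 M
At equilibrium [HA] = 0.017 − 1.66 × 10^-3 = 1.53 × 10^-2 M
Ka = [H+][A-]/[HA] = (1.66 × 10^-3)² / 1.53 × 10^-2 = 1.8 × 10^-4

Ka = 1.8 × 10^-4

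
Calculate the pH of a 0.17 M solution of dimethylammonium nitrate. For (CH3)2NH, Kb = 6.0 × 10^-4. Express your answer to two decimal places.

pH = 5.77

(CH3)2NH2+ is the conjugate acid of the weak base (CH3)2NH.
Ka = Kw/Kb = 1.0×10^-14 / 6.0 × 10^-4 = 1.67 × 10^-11
From the ICE table, Ka = [H+]²/(0.17 − [H+]) = 1.67 × 10^-11.
Neglecting [H+] in the denominator: [H+] = √(1.67 × 10^-11 × 0.17) = 1.68 × 10^-6 M
pH = −log[H+] = −log(1.68 × 10^-6) = 5.77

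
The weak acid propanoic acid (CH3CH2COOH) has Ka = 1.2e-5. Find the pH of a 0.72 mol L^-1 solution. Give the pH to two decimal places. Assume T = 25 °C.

pH = 2.53

CH3CH2COOH ⇌ CH3CH2COO- + H+
Ka = x²/(0.72 − x) = 1.2 × 10^-5
Since Ka ≪ C₀, x ≈ √(Ka·C₀) = 2.94 × 10^-3 M.
Check: 0.41% ionized — well under 5%, approximation valid.
pH = −log(2.94 × 10^-3) = 2.53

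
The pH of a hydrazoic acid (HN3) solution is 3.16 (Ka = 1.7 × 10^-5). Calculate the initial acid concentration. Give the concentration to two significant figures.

C₀ = 2.9 × 10^-2 M

[H+] = 10^(-3.16) = 6.92 × 10^-4 M = x
Ka = x²/(C₀ − x) ⇒ C₀ = x + x²/Ka
C₀ = 6.92 × 10^-4 + (6.92 × 10^-4)²/(1.7 × 10^-5) = 2.89 × 10^-2 M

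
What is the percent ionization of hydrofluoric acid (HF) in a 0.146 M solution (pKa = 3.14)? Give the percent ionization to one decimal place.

6.8%

HF ⇌ F- + H+; let x = [H+] at equilibrium.
Ka = 10^(−3.14) = 7.24 × 10^-4
Ka = x²/(C₀ − x); solving the quadratic gives x = 9.93 × 10^-3 M.
% ionization = x/C₀ × 100% = 9.93 × 10^-3/0.146 × 100% = 6.8%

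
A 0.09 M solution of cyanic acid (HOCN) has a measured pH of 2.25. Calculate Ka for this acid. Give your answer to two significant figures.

Ka = 3.7 × 10^-4

[H+] = 10^(-2.25) = 5.62 × 10^-3 M
At equilibrium [HA] = 0.09 − 5.62 × 10^-3 = 8.44 × 10^-2 M
Ka = [H+][A-]/[HA] = (5.62 × 10^-3)² / 8.44 × 10^-2 = 3.7 × 10^-4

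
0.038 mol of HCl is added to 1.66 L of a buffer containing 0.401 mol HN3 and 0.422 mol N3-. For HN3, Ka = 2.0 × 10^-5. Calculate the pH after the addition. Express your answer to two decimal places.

After neutralization: n(HN3) = 0.439 mol, n(N3-) = 0.384 mol.
pKa = −log(2.0 × 10^-5) = 4.699
pH = pKa + log(n_N3-/n_HN3) = 4.699 + log(0.384/0.439) = 4.699 + (-0.058)

pH = 4.64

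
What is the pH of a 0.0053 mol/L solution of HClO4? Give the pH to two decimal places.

HClO4 is a strong acid and dissociates completely, so [H+] = 0.0053 M.
pH = -log(0.0053) = 2.28

pH = 2.28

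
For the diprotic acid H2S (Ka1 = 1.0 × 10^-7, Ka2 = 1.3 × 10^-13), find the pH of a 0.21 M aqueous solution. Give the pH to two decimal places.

pH = 3.84

Since Ka1 ≫ Ka2, the first ionization dominates [H+].
Ka1 = x²/(0.21 − x) = 1.0 × 10^-7
x ≈ √(1.0 × 10^-7 × 0.21) = 1.45 × 10^-4 M
pH = −log(1.45 × 10^-4) = 3.84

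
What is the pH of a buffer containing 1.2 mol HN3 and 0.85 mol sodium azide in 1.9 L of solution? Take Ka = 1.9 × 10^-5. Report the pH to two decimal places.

pH = 4.57

pKa = −log(1.9 × 10^-5) = 4.721
Using pH = pKa + log([base]/[acid]) with [base]/[acid] = 0.85/1.2:
pH = 4.721 + (-0.150) = 4.57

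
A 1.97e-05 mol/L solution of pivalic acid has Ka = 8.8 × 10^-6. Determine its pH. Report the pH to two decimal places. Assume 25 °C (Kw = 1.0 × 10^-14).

pH = 5.02

(CH3)3CCOOH ⇌ (CH3)3CCOO- + H+
From the ICE table, Ka = [H+]²/(1.97e-05 − [H+]) = 8.8 × 10^-6.
[H+] is not negligible relative to C₀; solve [H+]² + 8.8e-06·[H+] − 1.73e-10 = 0.
[H+] = (−Ka + √(Ka² + 4·Ka·C₀))/2 = 9.48 × 10^-6 M
pH = −log[H+] = −log(9.48 × 10^-6) = 5.02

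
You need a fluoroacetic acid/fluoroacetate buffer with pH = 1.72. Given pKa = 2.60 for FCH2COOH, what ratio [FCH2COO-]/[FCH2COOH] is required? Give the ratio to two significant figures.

pH = pKa + log(r) ⇒ log(r) = 1.72 − 2.60 = -0.88
r = [FCH2COO-]/[FCH2COOH] = 10^(-0.88) = 0.132

ratio = 0.13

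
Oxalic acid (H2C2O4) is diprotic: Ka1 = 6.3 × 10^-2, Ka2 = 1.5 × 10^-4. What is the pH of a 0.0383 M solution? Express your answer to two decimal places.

pH = 1.57

Since Ka1 ≫ Ka2, the first ionization dominates [H+].
Ka1 = x²/(0.0383 − x) = 6.3 × 10^-2
Solving the quadratic: x = (−Ka1 + √(Ka1² + 4·Ka1·C₀))/2 = 2.69 × 10^-2 M
pH = −log(2.69 × 10^-2) = 1.57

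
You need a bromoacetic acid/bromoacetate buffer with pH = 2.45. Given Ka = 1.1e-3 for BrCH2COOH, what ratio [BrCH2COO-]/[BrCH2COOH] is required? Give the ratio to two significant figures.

ratio = 0.31

pKa = -log(1.1 × 10^-3) = 2.959
pH = pKa + log(r) ⇒ log(r) = 2.45 − 2.959 = -0.509
r = [BrCH2COO-]/[BrCH2COOH] = 10^(-0.509) = 0.31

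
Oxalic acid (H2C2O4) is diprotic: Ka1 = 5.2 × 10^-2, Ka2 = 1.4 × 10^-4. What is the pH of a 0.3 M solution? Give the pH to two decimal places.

pH = 0.99

Ka1 ≫ Ka2, so treat the first dissociation as the only significant source of H+.
Ka1 = x²/(0.3 − x) = 5.2 × 10^-2
Solving the quadratic: x = (−Ka1 + √(Ka1² + 4·Ka1·C₀))/2 = 1.02 × 10^-1 M
pH = −log(1.02 × 10^-1) = 0.99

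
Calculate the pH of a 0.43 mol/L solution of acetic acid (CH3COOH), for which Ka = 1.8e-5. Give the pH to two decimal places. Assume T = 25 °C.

pH = 2.56

CH3COOH ⇌ CH3COO- + H+
Let x = [H+] at equilibrium. Ka = x²/(0.43 − x).
Neglecting x in the denominator: x = √(1.8 × 10^-5 × 0.43) = 2.78 × 10^-3 M
Check: 0.65% ionized — well under 5%, approximation valid.
pH = −log[H+] = −log(2.78 × 10^-3) = 2.56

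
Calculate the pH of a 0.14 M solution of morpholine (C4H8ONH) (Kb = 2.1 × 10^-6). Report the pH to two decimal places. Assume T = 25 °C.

C4H8ONH + H2O ⇌ C4H8ONH2+ + OH-
Kb = [OH-]²/(0.14 − [OH-]) = 2.1 × 10^-6
Assume [OH-] ≪ 0.14: [OH-] ≈ √(2.1 × 10^-6 × 0.14) = 5.42 × 10^-4 M
([OH-]/C₀ = 0.39% < 5%, so the approximation holds.)
pOH = −log(5.42 × 10^-4) = 3.27; pH = 14.00 − 3.27 = 10.73

pH = 10.73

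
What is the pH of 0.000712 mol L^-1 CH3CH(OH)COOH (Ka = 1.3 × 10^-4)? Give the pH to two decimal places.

CH3CH(OH)COOH ⇌ CH3CH(OH)COO- + H+
Ka = [H+]²/(0.000712 − [H+]) = 1.3 × 10^-4
The 5% rule fails; solving [H+]² + Ka·[H+] − Ka·C₀ = 0 exactly:
[H+] = (−Ka + √(Ka² + 4·Ka·C₀))/2 = 2.46 × 10^-4 M
pH = −log[H+] = −log(2.46 × 10^-4) = 3.61

pH = 3.61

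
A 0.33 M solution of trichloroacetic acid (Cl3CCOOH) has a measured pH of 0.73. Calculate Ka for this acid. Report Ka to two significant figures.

[H+] = 10^(-0.73) = 1.86 × 10^-1 M
At equilibrium [HA] = 0.33 − 1.86 × 10^-1 = 1.44 × 10^-1 M
Ka = [H+][A-]/[HA] = (1.86 × 10^-1)² / 1.44 × 10^-1 = 2.4 × 10^-1

Ka = 2.4 × 10^-1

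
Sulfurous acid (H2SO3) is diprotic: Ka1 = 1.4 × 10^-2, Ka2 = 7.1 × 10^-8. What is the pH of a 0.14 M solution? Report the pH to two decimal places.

Since Ka1 ≫ Ka2, the first ionization dominates [H+].
Ka1 = x²/(0.14 − x) = 1.4 × 10^-2
Solving the quadratic: x = (−Ka1 + √(Ka1² + 4·Ka1·C₀))/2 = 3.78 × 10^-2 M
pH = −log(3.78 × 10^-2) = 1.42

pH = 1.42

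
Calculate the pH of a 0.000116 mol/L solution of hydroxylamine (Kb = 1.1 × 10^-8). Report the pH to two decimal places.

pH = 8.05

NH2OH + H2O ⇌ NH3OH+ + OH-
From the ICE table, Kb = [OH-]²/(0.000116 − [OH-]) = 1.1 × 10^-8.
Since Kb ≪ C₀, [OH-] ≈ √(Kb·C₀) = 1.13 × 10^-6 M.
([OH-]/C₀ = 0.97% < 5%, so the approximation holds.)
pOH = 5.95, so pH = 14.00 − pOH = 8.05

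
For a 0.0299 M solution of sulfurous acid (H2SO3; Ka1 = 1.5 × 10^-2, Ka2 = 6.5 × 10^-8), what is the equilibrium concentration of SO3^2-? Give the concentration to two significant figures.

First ionization gives [H+] ≈ [HSO3-] = 1.50 × 10^-2 M.
Second step: Ka2 = [H+][SO3^2-]/[HSO3-] ≈ [SO3^2-] (since [H+] ≈ [HSO3-]).
So [SO3^2-] ≈ Ka2.

6.5 × 10^-8 M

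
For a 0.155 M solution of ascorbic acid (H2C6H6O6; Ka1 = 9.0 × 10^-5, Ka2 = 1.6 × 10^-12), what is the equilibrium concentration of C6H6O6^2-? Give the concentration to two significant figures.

1.6 × 10^-12 M

First ionization gives [H+] ≈ [HC6H6O6-] = 3.73 × 10^-3 M.
Second step: Ka2 = [H+][C6H6O6^2-]/[HC6H6O6-] ≈ [C6H6O6^2-] (since [H+] ≈ [HC6H6O6-]).
So [C6H6O6^2-] ≈ Ka2.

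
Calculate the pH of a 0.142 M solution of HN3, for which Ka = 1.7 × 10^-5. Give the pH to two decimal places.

pH = 2.81

HN3 ⇌ N3- + H+
From the ICE table, Ka = [H+]²/(0.142 − [H+]) = 1.7 × 10^-5.
Neglecting [H+] in the denominator: [H+] = √(1.7 × 10^-5 × 0.142) = 1.55 × 10^-3 M
pH = −log(1.55 × 10^-3) = 2.81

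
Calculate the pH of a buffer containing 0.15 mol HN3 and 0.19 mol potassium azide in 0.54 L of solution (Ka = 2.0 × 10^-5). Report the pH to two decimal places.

pKa = −log(2.0 × 10^-5) = 4.699
Using pH = pKa + log([base]/[acid]) with [base]/[acid] = 0.19/0.15:
pH = 4.699 + (+0.103) = 4.80

pH = 4.80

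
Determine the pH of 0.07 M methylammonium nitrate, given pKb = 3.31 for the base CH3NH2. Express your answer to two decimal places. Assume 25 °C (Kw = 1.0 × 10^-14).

CH3NH3+ is the conjugate acid of the weak base CH3NH2.
Kb = 10^(−3.31) = 4.90 × 10^-4
Ka = Kw/Kb = 1.0×10^-14 / 4.90 × 10^-4 = 2.04 × 10^-11
Ka = [H+]²/(0.07 − [H+]) = 2.04 × 10^-11
Since Ka ≪ C₀, [H+] ≈ √(Ka·C₀) = 1.19 × 10^-6 M.
([H+]/C₀ = 0.0017% < 5%, so the approximation holds.)
pH = −log(1.19 × 10^-6) = 5.92

pH = 5.92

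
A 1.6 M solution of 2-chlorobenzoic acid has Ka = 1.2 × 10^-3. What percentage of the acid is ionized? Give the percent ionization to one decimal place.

2.7%

ClC6H4COOH ⇌ ClC6H4COO- + H+; let x = [H+] at equilibrium.
x ≈ √(Ka·C₀) = √(1.2 × 10^-3 × 1.6) = 4.38 × 10^-2 M
Fraction ionized = 4.38 × 10^-2 / 1.6 = 0.0274 → 2.7%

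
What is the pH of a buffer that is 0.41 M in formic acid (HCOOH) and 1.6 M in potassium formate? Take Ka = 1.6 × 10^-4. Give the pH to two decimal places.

pH = 4.39

pKa = −log(1.6 × 10^-4) = 3.796
Henderson–Hasselbalch: pH = pKa + log([HCOO-]/[HCOOH]) = 3.796 + log(1.6/0.41)
pH = 3.796 + (+0.591) = 4.39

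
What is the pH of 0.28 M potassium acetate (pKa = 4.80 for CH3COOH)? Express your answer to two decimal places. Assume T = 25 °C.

CH3COO- is the conjugate base of the weak acid CH3COOH.
Ka = 10^(−4.80) = 1.58 × 10^-5
Kb = Kw/Ka = 1.0×10^-14 / 1.58 × 10^-5 = 6.33 × 10^-10
Let x = [OH-] at equilibrium. Kb = x²/(0.28 − x).
Neglecting x in the denominator: x = √(6.33 × 10^-10 × 0.28) = 1.33 × 10^-5 M
pOH = −log(1.33 × 10^-5) = 4.88; pH = 14.00 − 4.88 = 9.12

pH = 9.12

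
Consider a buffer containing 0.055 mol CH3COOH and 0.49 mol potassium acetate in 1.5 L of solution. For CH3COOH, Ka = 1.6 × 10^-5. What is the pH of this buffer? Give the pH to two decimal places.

pH = 5.75

pKa = −log(1.6 × 10^-5) = 4.796
pH = pKa + log([A⁻]/[HA]) = 4.796 + log(0.49/0.055)
pH = 4.796 + (+0.950) = 5.75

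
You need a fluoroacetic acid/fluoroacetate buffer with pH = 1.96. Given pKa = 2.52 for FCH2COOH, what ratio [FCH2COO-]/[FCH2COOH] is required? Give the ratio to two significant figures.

pH = pKa + log(r) ⇒ log(r) = 1.96 − 2.52 = -0.56
r = [FCH2COO-]/[FCH2COOH] = 10^(-0.56) = 0.275

ratio = 0.28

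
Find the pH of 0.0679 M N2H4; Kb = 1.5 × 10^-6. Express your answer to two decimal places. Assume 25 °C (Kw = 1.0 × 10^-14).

pH = 10.50

N2H4 + H2O ⇌ N2H5+ + OH-
Kb = [OH-]²/(0.0679 − [OH-]) = 1.5 × 10^-6
Since Kb ≪ C₀, [OH-] ≈ √(Kb·C₀) = 3.19 × 10^-4 M.
pOH = −log(3.19 × 10^-4) = 3.50; pH = 14.00 − 3.50 = 10.50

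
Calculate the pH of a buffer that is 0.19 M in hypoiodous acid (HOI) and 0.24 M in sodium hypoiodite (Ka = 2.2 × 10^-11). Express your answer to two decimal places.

pKa = −log(2.2 × 10^-11) = 10.658
pH = pKa + log([A⁻]/[HA]) = 10.658 + log(0.24/0.19)
pH = 10.658 + (+0.101) = 10.76

pH = 10.76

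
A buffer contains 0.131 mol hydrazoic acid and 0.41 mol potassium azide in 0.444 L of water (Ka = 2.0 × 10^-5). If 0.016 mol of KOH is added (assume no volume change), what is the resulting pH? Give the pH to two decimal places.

pH = 5.27

After neutralization: n(HN3) = 0.115 mol, n(N3-) = 0.426 mol.
pKa = −log(2.0 × 10^-5) = 4.699
Henderson–Hasselbalch with mole ratio 0.426/0.115: pH = 4.699 + (+0.569)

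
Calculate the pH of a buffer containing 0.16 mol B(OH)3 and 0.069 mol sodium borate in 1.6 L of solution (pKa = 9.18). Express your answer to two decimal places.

pH = pKa + log([A⁻]/[HA]) = 9.18 + log(0.069/0.16)
pH = 9.18 + (-0.365) = 8.81

pH = 8.81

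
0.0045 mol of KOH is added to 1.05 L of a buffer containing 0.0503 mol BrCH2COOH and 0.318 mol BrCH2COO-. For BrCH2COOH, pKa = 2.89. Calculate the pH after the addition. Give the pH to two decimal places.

After neutralization: n(BrCH2COOH) = 0.0458 mol, n(BrCH2COO-) = 0.323 mol.
pH = pKa + log(n_BrCH2COO-/n_BrCH2COOH) = 2.89 + log(0.323/0.0458) = 2.89 + (+0.848)

pH = 3.74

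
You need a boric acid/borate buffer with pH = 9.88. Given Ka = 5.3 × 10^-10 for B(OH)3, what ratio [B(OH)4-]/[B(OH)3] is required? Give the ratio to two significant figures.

ratio = 4.0

pKa = -log(5.3 × 10^-10) = 9.276
pH = pKa + log(r) ⇒ log(r) = 9.88 − 9.276 = +0.604
r = [B(OH)4-]/[B(OH)3] = 10^(+0.604) = 4.02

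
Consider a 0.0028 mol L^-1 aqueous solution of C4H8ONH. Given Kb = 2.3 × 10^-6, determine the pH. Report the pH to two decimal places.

C4H8ONH + H2O ⇌ C4H8ONH2+ + OH-
Kb = [OH-]²/(0.0028 − [OH-]) = 2.3 × 10^-6
Neglecting [OH-] in the denominator: [OH-] = √(2.3 × 10^-6 × 0.0028) = 8.02 × 10^-5 M
([OH-]/C₀ = 2.9% < 5%, so the approximation holds.)
pOH = 4.10, so pH = 14.00 − pOH = 9.90

pH = 9.90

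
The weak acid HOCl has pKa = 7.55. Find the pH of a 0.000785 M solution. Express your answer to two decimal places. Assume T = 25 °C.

HOCl ⇌ OCl- + H+
Ka = 10^(−7.55) = 2.82 × 10^-8
From the ICE table, Ka = [H+]²/(0.000785 − [H+]) = 2.82 × 10^-8.
Neglecting [H+] in the denominator: [H+] = √(2.82 × 10^-8 × 0.000785) = 4.70 × 10^-6 M
pH = −log(4.70 × 10^-6) = 5.33

pH = 5.33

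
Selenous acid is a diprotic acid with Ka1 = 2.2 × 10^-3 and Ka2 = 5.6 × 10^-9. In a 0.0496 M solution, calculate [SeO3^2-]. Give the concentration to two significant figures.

5.6 × 10^-9 M

First ionization gives [H+] ≈ [HSeO3-] = 9.40 × 10^-3 M.
Second step: Ka2 = [H+][SeO3^2-]/[HSeO3-] ≈ [SeO3^2-] (since [H+] ≈ [HSeO3-]).
So [SeO3^2-] ≈ Ka2.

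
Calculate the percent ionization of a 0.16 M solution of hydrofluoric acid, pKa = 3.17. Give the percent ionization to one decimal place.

HF ⇌ F- + H+; let x = [H+] at equilibrium.
Ka = 10^(−3.17) = 6.76 × 10^-4
Solve x² + 0.000676x − 0.000108 = 0 → x = 1.01 × 10^-2 M
% ionization = x/C₀ × 100% = 1.01 × 10^-2/0.16 × 100% = 6.3%

6.3%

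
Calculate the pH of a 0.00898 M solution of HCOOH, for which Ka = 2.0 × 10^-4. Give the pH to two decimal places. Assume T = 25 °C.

HCOOH ⇌ HCOO- + H+
Ka = x²/(0.00898 − x) = 2.0 × 10^-4
The 5% rule fails; solving x² + Ka·x − Ka·C₀ = 0 exactly:
x = (−Ka + √(Ka² + 4·Ka·C₀))/2 = 1.24 × 10^-3 M
pH = −log(1.24 × 10^-3) = 2.91

pH = 2.91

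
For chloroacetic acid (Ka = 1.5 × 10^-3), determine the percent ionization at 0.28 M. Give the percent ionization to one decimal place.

7.1%

ClCH2COOH ⇌ ClCH2COO- + H+; let x = [H+] at equilibrium.
Solve x² + 0.0015x − 0.00042 = 0 → x = 1.98 × 10^-2 M
Fraction ionized = 1.98 × 10^-2 / 0.28 = 0.0707 → 7.1%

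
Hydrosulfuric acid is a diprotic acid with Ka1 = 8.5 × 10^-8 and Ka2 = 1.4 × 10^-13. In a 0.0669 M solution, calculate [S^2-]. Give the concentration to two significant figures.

1.4 × 10^-13 M

First ionization gives [H+] ≈ [HS-] = 7.54 × 10^-5 M.
Second step: Ka2 = [H+][S^2-]/[HS-] ≈ [S^2-] (since [H+] ≈ [HS-]).
So [S^2-] ≈ Ka2.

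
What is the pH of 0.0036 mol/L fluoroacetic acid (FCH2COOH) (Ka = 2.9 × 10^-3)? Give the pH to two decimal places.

pH = 2.68

FCH2COOH ⇌ FCH2COO- + H+
From the ICE table, Ka = x²/(0.0036 − x) = 2.9 × 10^-3.
x is not negligible relative to C₀; solve x² + 0.0029·x − 1.04e-05 = 0.
x = [−0.0029 + √(0.0029² + 4.18e-05)]/2 = 2.09 × 10^-3 M
pH = −log[H+] = −log(2.09 × 10^-3) = 2.68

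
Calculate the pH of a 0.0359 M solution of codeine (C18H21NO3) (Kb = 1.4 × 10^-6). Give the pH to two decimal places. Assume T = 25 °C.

C18H21NO3 + H2O ⇌ C18H22NO3+ + OH-
From the ICE table, Kb = [OH-]²/(0.0359 − [OH-]) = 1.4 × 10^-6.
Neglecting [OH-] in the denominator: [OH-] = √(1.4 × 10^-6 × 0.0359) = 2.24 × 10^-4 M
([OH-]/C₀ = 0.62% < 5%, so the approximation holds.)
pOH = −log(2.24 × 10^-4) = 3.65; pH = 14.00 − 3.65 = 10.35

pH = 10.35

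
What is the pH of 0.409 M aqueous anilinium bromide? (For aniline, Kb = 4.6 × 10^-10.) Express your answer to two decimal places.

C6H5NH3+ is the conjugate acid of the weak base C6H5NH2.
Ka = Kw/Kb = 1.0×10^-14 / 4.6 × 10^-10 = 2.17 × 10^-5
Ka = [H+]²/(0.409 − [H+]) = 2.17 × 10^-5
Neglecting [H+] in the denominator: [H+] = √(2.17 × 10^-5 × 0.409) = 2.98 × 10^-3 M
Check: 0.73% ionized — well under 5%, approximation valid.
pH = −log(2.98 × 10^-3) = 2.53

pH = 2.53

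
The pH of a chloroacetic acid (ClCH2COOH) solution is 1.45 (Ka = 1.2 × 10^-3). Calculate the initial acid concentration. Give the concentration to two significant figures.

C₀ = 1.1 M

[H+] = 10^(-1.45) = 3.55 × 10^-2 M = x
Ka = x²/(C₀ − x) ⇒ C₀ = x + x²/Ka
C₀ = 3.55 × 10^-2 + (3.55 × 10^-2)²/(1.2 × 10^-3) = 1.09 M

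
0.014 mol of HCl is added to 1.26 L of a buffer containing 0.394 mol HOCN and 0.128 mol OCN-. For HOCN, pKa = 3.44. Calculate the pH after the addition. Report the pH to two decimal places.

Added H+ converts OCN- to HOCN: HOCN → 0.408 mol, OCN- → 0.114 mol.
pH = pKa + log(n_OCN-/n_HOCN) = 3.44 + log(0.114/0.408) = 3.44 + (-0.554)

pH = 2.89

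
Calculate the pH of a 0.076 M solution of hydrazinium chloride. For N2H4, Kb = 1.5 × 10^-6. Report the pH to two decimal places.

N2H5+ is the conjugate acid of the weak base N2H4.
Ka = Kw/Kb = 1.0×10^-14 / 1.5 × 10^-6 = 6.67 × 10^-9
From the ICE table, Ka = [H+]²/(0.076 − [H+]) = 6.67 × 10^-9.
Assume [H+] ≪ 0.076: [H+] ≈ √(6.67 × 10^-9 × 0.076) = 2.25 × 10^-5 M
Check: 0.03% ionized — well under 5%, approximation valid.
pH = −log[H+] = −log(2.25 × 10^-5) = 4.65

pH = 4.65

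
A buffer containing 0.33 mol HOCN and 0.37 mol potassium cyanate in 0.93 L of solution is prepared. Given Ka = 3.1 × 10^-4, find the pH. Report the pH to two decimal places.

pH = 3.56

pKa = −log(3.1 × 10^-4) = 3.509
Using pH = pKa + log([base]/[acid]) with [base]/[acid] = 0.37/0.33:
pH = 3.509 + (+0.050) = 3.56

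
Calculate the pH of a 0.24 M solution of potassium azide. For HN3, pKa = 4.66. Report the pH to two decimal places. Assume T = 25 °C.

N3- is the conjugate base of the weak acid HN3.
Ka = 10^(−4.66) = 2.19 × 10^-5
Kb = Kw/Ka = 1.0×10^-14 / 2.19 × 10^-5 = 4.57 × 10^-10
From the ICE table, Kb = [OH-]²/(0.24 − [OH-]) = 4.57 × 10^-10.
Assume [OH-] ≪ 0.24: [OH-] ≈ √(4.57 × 10^-10 × 0.24) = 1.05 × 10^-5 M
([OH-]/C₀ = 0.0044% < 5%, so the approximation holds.)
pOH = −log(1.05 × 10^-5) = 4.98; pH = 14.00 − 4.98 = 9.02

pH = 9.02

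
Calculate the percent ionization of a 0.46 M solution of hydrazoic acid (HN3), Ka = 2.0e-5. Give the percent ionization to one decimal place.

0.7%

HN3 ⇌ N3- + H+; let x = [H+] at equilibrium.
x ≈ √(Ka·C₀) = √(2.0 × 10^-5 × 0.46) = 3.03 × 10^-3 M
% ionization = x/C₀ × 100% = 3.03 × 10^-3/0.46 × 100% = 0.7%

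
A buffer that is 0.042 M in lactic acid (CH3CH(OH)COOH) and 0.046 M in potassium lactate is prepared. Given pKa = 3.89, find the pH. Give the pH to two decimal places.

pH = 3.93

Henderson–Hasselbalch: pH = pKa + log([CH3CH(OH)COO-]/[CH3CH(OH)COOH]) = 3.89 + log(0.046/0.042)
pH = 3.89 + (+0.040) = 3.93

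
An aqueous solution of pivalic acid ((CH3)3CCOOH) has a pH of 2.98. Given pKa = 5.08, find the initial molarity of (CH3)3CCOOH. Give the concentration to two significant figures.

C₀ = 1.3 × 10^-1 M

[H+] = 10^(-2.98) = 1.05 × 10^-3 M = x
Ka = 10^(−5.08) = 8.32 × 10^-6
Ka = x²/(C₀ − x) ⇒ C₀ = x + x²/Ka
C₀ = 1.05 × 10^-3 + (1.05 × 10^-3)²/(8.32 × 10^-6) = 1.34 × 10^-1 M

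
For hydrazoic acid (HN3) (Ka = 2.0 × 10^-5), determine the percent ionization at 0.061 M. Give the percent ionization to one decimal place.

HN3 ⇌ N3- + H+; let x = [H+] at equilibrium.
x ≈ √(Ka·C₀) = √(2.0 × 10^-5 × 0.061) = 1.10 × 10^-3 M
% ionization = x/C₀ × 100% = 1.10 × 10^-3/0.061 × 100% = 1.8%

1.8%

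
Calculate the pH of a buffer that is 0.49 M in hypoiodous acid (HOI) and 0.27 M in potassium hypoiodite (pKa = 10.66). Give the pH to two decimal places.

pH = 10.40

Henderson–Hasselbalch: pH = pKa + log([OI-]/[HOI]) = 10.66 + log(0.27/0.49)
pH = 10.66 + (-0.259) = 10.40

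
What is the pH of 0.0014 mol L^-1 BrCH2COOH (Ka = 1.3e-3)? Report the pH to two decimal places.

pH = 3.07

BrCH2COOH ⇌ BrCH2COO- + H+
From the ICE table, Ka = x²/(0.0014 − x) = 1.3 × 10^-3.
Here C₀/Ka ≈ 1.08, so the small-x approximation fails. Use the quadratic:
x = (−Ka + √(Ka² + 4·Ka·C₀))/2 = 8.47 × 10^-4 M
pH = −log(8.47 × 10^-4) = 3.07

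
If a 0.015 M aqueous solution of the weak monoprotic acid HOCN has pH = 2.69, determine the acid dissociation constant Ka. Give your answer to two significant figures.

[H+] = 10^(-2.69) = 2.04 × 10^-3 M
At equilibrium [HA] = 0.015 − 2.04 × 10^-3 = 1.30 × 10^-2 M
Ka = [H+][A-]/[HA] = (2.04 × 10^-3)² / 1.30 × 10^-2 = 3.2 × 10^-4

Ka = 3.2 × 10^-4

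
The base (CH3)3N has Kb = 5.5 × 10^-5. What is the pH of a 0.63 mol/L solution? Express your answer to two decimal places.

pH = 11.77

(CH3)3N + H2O ⇌ (CH3)3NH+ + OH-
From the ICE table, Kb = [OH-]²/(0.63 − [OH-]) = 5.5 × 10^-5.
Assume [OH-] ≪ 0.63: [OH-] ≈ √(5.5 × 10^-5 × 0.63) = 5.89 × 10^-3 M
([OH-]/C₀ = 0.93% < 5%, so the approximation holds.)
pOH = 2.23, so pH = 14.00 − pOH = 11.77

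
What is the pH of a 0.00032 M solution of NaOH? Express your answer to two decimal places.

pH = 10.51

NaOH is a strong base; [OH-] = 0.00032 M.
pOH = -log(0.00032) = 3.49
pH = 14.00 - 3.49 = 10.51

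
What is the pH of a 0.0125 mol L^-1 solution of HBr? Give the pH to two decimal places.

pH = 1.90

HBr is a strong acid and dissociates completely, so [H+] = 0.0125 M.
pH = -log(0.0125) = 1.90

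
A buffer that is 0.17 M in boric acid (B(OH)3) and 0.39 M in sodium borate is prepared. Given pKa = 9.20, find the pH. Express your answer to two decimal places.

pH = pKa + log([A⁻]/[HA]) = 9.20 + log(0.39/0.17)
pH = 9.20 + (+0.361) = 9.56

pH = 9.56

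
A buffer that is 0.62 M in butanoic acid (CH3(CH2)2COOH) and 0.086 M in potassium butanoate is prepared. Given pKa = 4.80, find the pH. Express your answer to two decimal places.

pH = 3.94

pH = pKa + log([A⁻]/[HA]) = 4.80 + log(0.086/0.62)
pH = 4.80 + (-0.858) = 3.94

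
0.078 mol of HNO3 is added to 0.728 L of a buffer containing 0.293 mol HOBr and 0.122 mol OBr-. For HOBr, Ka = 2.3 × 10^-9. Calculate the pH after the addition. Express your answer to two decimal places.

Added H+ converts OBr- to HOBr: HOBr → 0.371 mol, OBr- → 0.044 mol.
pKa = −log(2.3 × 10^-9) = 8.638
Henderson–Hasselbalch with mole ratio 0.044/0.371: pH = 8.638 + (-0.926)

pH = 7.71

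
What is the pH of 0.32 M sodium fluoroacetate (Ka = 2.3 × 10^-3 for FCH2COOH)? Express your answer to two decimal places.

FCH2COO- is the conjugate base of the weak acid FCH2COOH.
Kb = Kw/Ka = 1.0×10^-14 / 2.3 × 10^-3 = 4.35 × 10^-12
Kb = x²/(0.32 − x) = 4.35 × 10^-12
Since Kb ≪ C₀, x ≈ √(Kb·C₀) = 1.18 × 10^-6 M.
pOH = −log(1.18 × 10^-6) = 5.93; pH = 14.00 − 5.93 = 8.07

pH = 8.07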